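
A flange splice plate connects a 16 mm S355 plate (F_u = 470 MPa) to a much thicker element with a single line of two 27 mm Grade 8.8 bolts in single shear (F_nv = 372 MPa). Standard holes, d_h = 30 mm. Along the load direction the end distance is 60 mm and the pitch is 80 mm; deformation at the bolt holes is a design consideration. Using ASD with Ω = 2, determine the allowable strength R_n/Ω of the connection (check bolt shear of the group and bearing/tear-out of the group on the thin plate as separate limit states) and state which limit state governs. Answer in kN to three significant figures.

213 kN (bolt shear governs)

Bolt shear: A_b = π·27²/4 = 572.6 mm²; R_n = 372 × 572.6 × 2 × 1 / 1000 = 426 kN → 426 / 2 = 213 kN.
Bearing (1.2 l_c t F_u ≤ 2.4 d t F_u): upper limit = 2.4·27·16·470 / 1000 = 487.3 kN.
  Edge l_c = 60 − 30/2 = 45 → r_n = 406.1 kN; interior l_c = 80 − 30 = 50 → r_n = 451.2 kN.
  R_n,bearing = 1·406.1 + 1·451.2 = 857.3 kN → 857.3 / 2 = 429 kN.
Bolt shear governs: 213 kN.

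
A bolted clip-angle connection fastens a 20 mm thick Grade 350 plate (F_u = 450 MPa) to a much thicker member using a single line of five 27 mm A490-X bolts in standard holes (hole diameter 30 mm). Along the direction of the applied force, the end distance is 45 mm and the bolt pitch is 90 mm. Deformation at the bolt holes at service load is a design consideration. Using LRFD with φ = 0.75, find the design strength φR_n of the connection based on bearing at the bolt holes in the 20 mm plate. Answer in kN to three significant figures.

Per bolt r_n = 1.2 l_c t F_u ≤ 2.4 d t F_u; upper limit = 2.4 × 27 × 20 × 450 / 1000 = 583.2 kN.
Edge bolt: l_c = 45 − 30/2 = 30 mm → 1.2 × 30 × 20 × 450 / 1000 = 324 → r_n = 324 kN.
Interior bolts: l_c = 90 − 30 = 60 mm → 1.2 × 60 × 20 × 450 / 1000 = 648 → r_n = 583.2 kN.
R_n = 1 × 324 + 4 × 583.2 = 2657 kN.
Design strength φR_n = 0.75 × 2657 = 1990 kN.

1990 kN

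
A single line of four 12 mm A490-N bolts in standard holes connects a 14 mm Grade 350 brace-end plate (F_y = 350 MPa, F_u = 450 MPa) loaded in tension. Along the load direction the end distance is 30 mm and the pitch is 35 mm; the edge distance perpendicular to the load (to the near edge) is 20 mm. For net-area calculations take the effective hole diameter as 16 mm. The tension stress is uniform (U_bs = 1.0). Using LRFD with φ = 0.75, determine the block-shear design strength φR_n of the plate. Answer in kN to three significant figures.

Shear plane L_v = 30 + 3·35 = 135 mm; A_gv = 135 × 14 = 1890 mm².
A_nv = (135 − 3.5·16) × 14 = 1106 mm².
A_nt = (20 − 0.5·16) × 14 = 168 mm².
0.6 F_u A_nv = 298.6 kN; 0.6 F_y A_gv = 396.9 kN → shear rupture governs the shear term.
R_n = 298.6 + 1.0 × 450 × 168 / 1000 = 374.2 kN.
Design strength φR_n = 0.75 × 374.2 = 281 kN.

281 kN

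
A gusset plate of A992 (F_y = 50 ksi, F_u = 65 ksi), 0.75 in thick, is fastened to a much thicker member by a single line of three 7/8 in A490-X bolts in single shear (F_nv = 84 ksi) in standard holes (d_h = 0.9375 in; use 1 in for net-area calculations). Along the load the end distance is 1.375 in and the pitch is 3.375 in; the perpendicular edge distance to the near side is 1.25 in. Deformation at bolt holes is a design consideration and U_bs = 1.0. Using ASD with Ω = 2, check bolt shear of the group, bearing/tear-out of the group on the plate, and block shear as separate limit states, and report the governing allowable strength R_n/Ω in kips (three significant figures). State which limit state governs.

Bolt shear: A_b = π·0.875²/4 = 0.6013 in²; R_n = 84 × 0.6013 × 3 × 1 = 151.5 kips → 151.5 / 2 = 75.8 kips.
Bearing: edge l_c = 0.9062, r_n = 53.02 kips; interior l_c = 2.438, r_n = 102.4 kips; R_n = 53.02 + 2·102.4 = 257.8 kips → 129 kips.
Block shear: A_gv = 6.094, A_nv = 4.219, A_nt = 0.5625 in²; R_n = min(0.6F_uA_nv, 0.6F_yA_gv) + U_bs·F_u·A_nt = 201.1 kips → 101 kips.
Bolt shear governs: 75.8 kips.

75.8 kips (bolt shear governs)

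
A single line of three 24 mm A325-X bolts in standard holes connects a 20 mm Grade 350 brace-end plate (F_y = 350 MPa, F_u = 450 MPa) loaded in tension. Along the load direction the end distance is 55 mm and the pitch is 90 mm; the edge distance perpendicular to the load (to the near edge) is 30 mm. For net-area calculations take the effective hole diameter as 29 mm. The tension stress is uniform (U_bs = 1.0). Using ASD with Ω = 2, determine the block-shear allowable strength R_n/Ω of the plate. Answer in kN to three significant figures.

Shear plane L_v = 55 + 2·90 = 235 mm; A_gv = 235 × 20 = 4700 mm².
A_nv = (235 − 2.5·29) × 20 = 3250 mm².
A_nt = (30 − 0.5·29) × 20 = 310 mm².
0.6 F_u A_nv = 877.5 kN; 0.6 F_y A_gv = 987 kN → shear rupture governs the shear term.
R_n = 877.5 + 1.0 × 450 × 310 / 1000 = 1017 kN.
Allowable strength R_n/Ω = 1017 / 2 = 508 kN.

508 kN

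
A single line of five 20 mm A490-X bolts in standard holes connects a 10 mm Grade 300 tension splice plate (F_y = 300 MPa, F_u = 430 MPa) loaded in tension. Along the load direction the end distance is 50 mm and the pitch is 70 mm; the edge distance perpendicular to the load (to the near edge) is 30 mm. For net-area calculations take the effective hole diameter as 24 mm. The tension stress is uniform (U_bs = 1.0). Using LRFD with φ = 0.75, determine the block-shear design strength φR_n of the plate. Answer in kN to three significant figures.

Shear plane L_v = 50 + 4·70 = 330 mm; A_gv = 330 × 10 = 3300 mm².
A_nv = (330 − 4.5·24) × 10 = 2220 mm².
A_nt = (30 − 0.5·24) × 10 = 180 mm².
0.6 F_u A_nv = 572.8 kN; 0.6 F_y A_gv = 594 kN → shear rupture governs the shear term.
R_n = 572.8 + 1.0 × 430 × 180 / 1000 = 650.2 kN.
Design strength φR_n = 0.75 × 650.2 = 488 kN.

488 kN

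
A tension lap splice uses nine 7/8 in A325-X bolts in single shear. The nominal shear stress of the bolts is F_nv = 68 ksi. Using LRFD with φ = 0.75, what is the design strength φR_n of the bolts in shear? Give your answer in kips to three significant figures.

276 kips

A_b = π × 0.875² / 4 = 0.6013 in².
R_n = F_nv · A_b · n · n_s = 68 × 0.6013 × 9 × 1 = 368 kips.
Design strength φR_n = 0.75 × 368 = 276 kips.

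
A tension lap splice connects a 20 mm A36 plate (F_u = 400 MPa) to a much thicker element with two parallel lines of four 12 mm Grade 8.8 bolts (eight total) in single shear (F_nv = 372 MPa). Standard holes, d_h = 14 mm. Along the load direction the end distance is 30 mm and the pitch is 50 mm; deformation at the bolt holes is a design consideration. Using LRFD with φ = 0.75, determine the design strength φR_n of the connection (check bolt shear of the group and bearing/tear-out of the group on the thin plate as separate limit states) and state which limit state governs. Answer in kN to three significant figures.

252 kN (bolt shear governs)

Bolt shear: A_b = π·12²/4 = 113.1 mm²; R_n = 372 × 113.1 × 8 × 1 / 1000 = 336.6 kN → 0.75 × 336.6 = 252 kN.
Bearing (1.2 l_c t F_u ≤ 2.4 d t F_u): upper limit = 2.4·12·20·400 / 1000 = 230.4 kN.
  Edge l_c = 30 − 14/2 = 23 → r_n = 220.8 kN; interior l_c = 50 − 14 = 36 → r_n = 230.4 kN.
  R_n,bearing = 2·220.8 + 6·230.4 = 1824 kN → 0.75 × 1824 = 1370 kN.
Bolt shear governs: 252 kN.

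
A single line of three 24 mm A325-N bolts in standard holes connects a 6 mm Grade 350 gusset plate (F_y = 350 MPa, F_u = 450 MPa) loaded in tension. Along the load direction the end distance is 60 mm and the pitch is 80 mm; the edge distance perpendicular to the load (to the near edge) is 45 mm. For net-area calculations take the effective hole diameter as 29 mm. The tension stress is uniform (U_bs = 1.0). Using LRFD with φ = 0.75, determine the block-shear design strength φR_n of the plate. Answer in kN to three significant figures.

241 kN

Shear plane L_v = 60 + 2·80 = 220 mm; A_gv = 220 × 6 = 1320 mm².
A_nv = (220 − 2.5·29) × 6 = 885 mm².
A_nt = (45 − 0.5·29) × 6 = 183 mm².
0.6 F_u A_nv = 239 kN; 0.6 F_y A_gv = 277.2 kN → shear rupture governs the shear term.
R_n = 239 + 1.0 × 450 × 183 / 1000 = 321.3 kN.
Design strength φR_n = 0.75 × 321.3 = 241 kN.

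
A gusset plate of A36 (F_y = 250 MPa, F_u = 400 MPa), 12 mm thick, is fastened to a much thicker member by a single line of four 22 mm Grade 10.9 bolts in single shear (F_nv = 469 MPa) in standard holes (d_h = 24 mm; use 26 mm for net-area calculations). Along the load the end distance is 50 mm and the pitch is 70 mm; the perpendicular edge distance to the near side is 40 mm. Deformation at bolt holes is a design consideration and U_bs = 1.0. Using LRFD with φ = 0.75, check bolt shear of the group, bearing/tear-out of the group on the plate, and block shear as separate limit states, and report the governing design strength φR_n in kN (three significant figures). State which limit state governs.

448 kN (block shear governs)

Bolt shear: A_b = π·22²/4 = 380.1 mm²; R_n = 469 × 380.1 × 4 × 1 / 1000 = 713.1 kN → 0.75 × 713.1 = 535 kN.
Bearing: edge l_c = 38, r_n = 218.9 kN; interior l_c = 46, r_n = 253.4 kN; R_n = 218.9 + 3·253.4 = 979.2 kN → 734 kN.
Block shear: A_gv = 3120, A_nv = 2028, A_nt = 324 mm²; R_n = min(0.6F_uA_nv, 0.6F_yA_gv) + U_bs·F_u·A_nt = 597.6 kN → 448 kN.
Block shear governs: 448 kN.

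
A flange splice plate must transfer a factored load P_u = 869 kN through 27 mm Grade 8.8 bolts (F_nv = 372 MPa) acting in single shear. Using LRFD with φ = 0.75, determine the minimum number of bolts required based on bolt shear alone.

6 bolts

A_b = π·27²/4 = 572.6 mm².
Per-bolt design strength φR_n = 0.75 × 372 × 572.6 × 1 / 1000 = 159.7 kN.
n ≥ 869 / 159.7 = 5.44 → use 6 bolts.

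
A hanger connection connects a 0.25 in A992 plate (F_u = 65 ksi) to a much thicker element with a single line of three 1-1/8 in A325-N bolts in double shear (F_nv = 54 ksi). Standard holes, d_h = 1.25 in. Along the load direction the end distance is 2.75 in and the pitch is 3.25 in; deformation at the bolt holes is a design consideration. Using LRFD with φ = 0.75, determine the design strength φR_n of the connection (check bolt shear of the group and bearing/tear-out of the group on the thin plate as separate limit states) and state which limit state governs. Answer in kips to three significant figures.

Bolt shear: A_b = π·1.125²/4 = 0.994 in²; R_n = 54 × 0.994 × 3 × 2 = 322.1 kips → 0.75 × 322.1 = 242 kips.
Bearing (1.2 l_c t F_u ≤ 2.4 d t F_u): upper limit = 2.4·1.125·0.25·65 = 43.87 kips.
  Edge l_c = 2.75 − 1.25/2 = 2.125 → r_n = 41.44 kips; interior l_c = 3.25 − 1.25 = 2 → r_n = 39 kips.
  R_n,bearing = 1·41.44 + 2·39 = 119.4 kips → 0.75 × 119.4 = 89.6 kips.
Bearing governs: 89.6 kips.

89.6 kips (bearing governs)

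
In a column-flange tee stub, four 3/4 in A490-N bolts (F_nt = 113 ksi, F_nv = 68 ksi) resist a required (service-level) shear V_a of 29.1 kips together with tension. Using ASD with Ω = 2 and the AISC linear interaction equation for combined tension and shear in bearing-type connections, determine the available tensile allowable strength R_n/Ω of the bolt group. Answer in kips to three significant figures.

A_b = π·0.75²/4 = 0.4418 in²; f_rv = 29.1 / (4 × 0.4418) = 16.47 ksi.
F'_nt = 1.3 F_nt − (Ω F_nt / F_nv) f_rv = 1.3·113 − (2·113/68)·16.47 = 92.17 ksi, capped at F_nt → F'_nt = 92.17 ksi.
R_n = F'_nt · A_b · n = 92.17 × 0.4418 × 4 = 162.9 kips.
Allowable strength R_n/Ω = 162.9 / 2 = 81.4 kips.

81.4 kips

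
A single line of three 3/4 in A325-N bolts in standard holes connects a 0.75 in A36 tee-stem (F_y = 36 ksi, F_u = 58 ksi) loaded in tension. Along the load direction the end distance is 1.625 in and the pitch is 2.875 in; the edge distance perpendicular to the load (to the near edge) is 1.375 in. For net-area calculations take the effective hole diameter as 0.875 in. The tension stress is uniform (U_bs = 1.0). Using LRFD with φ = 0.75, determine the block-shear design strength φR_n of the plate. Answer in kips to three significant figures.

120 kips

Shear plane L_v = 1.625 + 2·2.875 = 7.375 in; A_gv = 7.375 × 0.75 = 5.531 in².
A_nv = (7.375 − 2.5·0.875) × 0.75 = 3.891 in².
A_nt = (1.375 − 0.5·0.875) × 0.75 = 0.7031 in².
0.6 F_u A_nv = 135.4 kips; 0.6 F_y A_gv = 119.5 kips → shear yielding governs the shear term.
R_n = 119.5 + 1.0 × 58 × 0.7031 = 160.3 kips.
Design strength φR_n = 0.75 × 160.3 = 120 kips.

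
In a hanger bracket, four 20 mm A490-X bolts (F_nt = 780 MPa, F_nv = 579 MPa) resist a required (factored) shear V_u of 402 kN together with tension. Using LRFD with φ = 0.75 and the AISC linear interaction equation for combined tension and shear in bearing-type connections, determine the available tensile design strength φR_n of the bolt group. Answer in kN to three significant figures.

A_b = π·20²/4 = 314.2 mm²; f_rv = 402 × 1000 / (4 × 314.2) = 319.9 MPa.
F'_nt = 1.3 F_nt − (F_nt / φF_nv) f_rv = 1.3·780 − (780/(0.75·579))·319.9 = 439.4 MPa, capped at F_nt → F'_nt = 439.4 MPa.
R_n = F'_nt · A_b · n = 439.4 × 314.2 × 4 / 1000 = 552.2 kN.
Design strength φR_n = 0.75 × 552.2 = 414 kN.

414 kN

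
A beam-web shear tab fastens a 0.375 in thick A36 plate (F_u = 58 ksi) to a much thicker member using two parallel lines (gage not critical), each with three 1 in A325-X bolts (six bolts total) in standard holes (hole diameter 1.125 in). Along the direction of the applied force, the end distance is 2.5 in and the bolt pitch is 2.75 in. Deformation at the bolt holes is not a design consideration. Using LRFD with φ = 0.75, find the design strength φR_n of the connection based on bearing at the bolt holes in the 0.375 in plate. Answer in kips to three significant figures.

Per bolt r_n = 1.5 l_c t F_u ≤ 3.0 d t F_u; upper limit = 3.0 × 1 × 0.375 × 58 = 65.25 kips.
Edge bolt: l_c = 2.5 − 1.125/2 = 1.938 in → 1.5 × 1.938 × 0.375 × 58 = 63.21 → r_n = 63.21 kips.
Interior bolts: l_c = 2.75 − 1.125 = 1.625 in → 1.5 × 1.625 × 0.375 × 58 = 53.02 → r_n = 53.02 kips.
R_n = 2 × 63.21 + 4 × 53.02 = 338.5 kips.
Design strength φR_n = 0.75 × 338.5 = 254 kips.

254 kips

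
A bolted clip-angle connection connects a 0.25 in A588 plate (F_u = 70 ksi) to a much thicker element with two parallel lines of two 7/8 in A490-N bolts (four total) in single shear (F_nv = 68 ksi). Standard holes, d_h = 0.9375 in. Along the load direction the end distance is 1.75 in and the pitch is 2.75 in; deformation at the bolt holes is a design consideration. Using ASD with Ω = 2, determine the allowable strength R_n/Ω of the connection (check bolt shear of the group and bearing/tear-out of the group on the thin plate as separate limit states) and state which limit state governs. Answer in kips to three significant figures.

63.7 kips (bearing governs)

Bolt shear: A_b = π·0.875²/4 = 0.6013 in²; R_n = 68 × 0.6013 × 4 × 1 = 163.6 kips → 163.6 / 2 = 81.8 kips.
Bearing (1.2 l_c t F_u ≤ 2.4 d t F_u): upper limit = 2.4·0.875·0.25·70 = 36.75 kips.
  Edge l_c = 1.75 − 0.9375/2 = 1.281 → r_n = 26.91 kips; interior l_c = 2.75 − 0.9375 = 1.812 → r_n = 36.75 kips.
  R_n,bearing = 2·26.91 + 2·36.75 = 127.3 kips → 127.3 / 2 = 63.7 kips.
Bearing governs: 63.7 kips.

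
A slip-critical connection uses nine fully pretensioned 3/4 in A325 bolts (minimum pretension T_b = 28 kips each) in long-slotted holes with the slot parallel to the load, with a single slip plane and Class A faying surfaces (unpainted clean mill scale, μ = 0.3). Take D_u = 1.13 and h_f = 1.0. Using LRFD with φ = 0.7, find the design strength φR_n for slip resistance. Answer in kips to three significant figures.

59.8 kips

R_n = μ · D_u · h_f · T_b · n_s · n_b = 0.3 × 1.13 × 1.0 × 28 × 1 × 9 = 85.43 kips.
Design strength φR_n = 0.7 × 85.43 = 59.8 kips.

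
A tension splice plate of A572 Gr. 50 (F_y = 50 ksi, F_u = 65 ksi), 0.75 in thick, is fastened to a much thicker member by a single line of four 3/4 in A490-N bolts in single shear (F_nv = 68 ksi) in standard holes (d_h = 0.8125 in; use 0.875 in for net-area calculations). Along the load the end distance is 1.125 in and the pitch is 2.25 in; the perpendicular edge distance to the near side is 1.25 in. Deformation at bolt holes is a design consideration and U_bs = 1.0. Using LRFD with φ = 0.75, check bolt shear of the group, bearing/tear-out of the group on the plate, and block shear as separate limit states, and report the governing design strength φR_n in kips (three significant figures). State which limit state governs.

90.1 kips (bolt shear governs)

Bolt shear: A_b = π·0.75²/4 = 0.4418 in²; R_n = 68 × 0.4418 × 4 × 1 = 120.2 kips → 0.75 × 120.2 = 90.1 kips.
Bearing: edge l_c = 0.7188, r_n = 42.05 kips; interior l_c = 1.438, r_n = 84.09 kips; R_n = 42.05 + 3·84.09 = 294.3 kips → 221 kips.
Block shear: A_gv = 5.906, A_nv = 3.609, A_nt = 0.6094 in²; R_n = min(0.6F_uA_nv, 0.6F_yA_gv) + U_bs·F_u·A_nt = 180.4 kips → 135 kips.
Bolt shear governs: 90.1 kips.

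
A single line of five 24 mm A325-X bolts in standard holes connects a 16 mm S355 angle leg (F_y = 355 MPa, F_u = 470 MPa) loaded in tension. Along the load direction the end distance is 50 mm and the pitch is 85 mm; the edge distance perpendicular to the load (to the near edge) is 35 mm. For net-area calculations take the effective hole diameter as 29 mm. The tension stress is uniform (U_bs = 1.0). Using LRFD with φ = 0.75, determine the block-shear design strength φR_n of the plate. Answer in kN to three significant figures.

Shear plane L_v = 50 + 4·85 = 390 mm; A_gv = 390 × 16 = 6240 mm².
A_nv = (390 − 4.5·29) × 16 = 4152 mm².
A_nt = (35 − 0.5·29) × 16 = 328 mm².
0.6 F_u A_nv = 1171 kN; 0.6 F_y A_gv = 1329 kN → shear rupture governs the shear term.
R_n = 1171 + 1.0 × 470 × 328 / 1000 = 1325 kN.
Design strength φR_n = 0.75 × 1325 = 994 kN.

994 kN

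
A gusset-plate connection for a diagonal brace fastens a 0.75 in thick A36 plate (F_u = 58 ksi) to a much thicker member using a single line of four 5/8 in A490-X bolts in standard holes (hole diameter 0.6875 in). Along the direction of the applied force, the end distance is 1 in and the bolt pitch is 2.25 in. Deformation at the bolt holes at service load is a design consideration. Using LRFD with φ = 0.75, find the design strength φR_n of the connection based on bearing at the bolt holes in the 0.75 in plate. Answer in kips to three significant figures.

Per bolt r_n = 1.2 l_c t F_u ≤ 2.4 d t F_u; upper limit = 2.4 × 0.625 × 0.75 × 58 = 65.25 kips.
Edge bolt: l_c = 1 − 0.6875/2 = 0.6562 in → 1.2 × 0.6562 × 0.75 × 58 = 34.26 → r_n = 34.26 kips.
Interior bolts: l_c = 2.25 − 0.6875 = 1.562 in → 1.2 × 1.562 × 0.75 × 58 = 81.56 → r_n = 65.25 kips.
R_n = 1 × 34.26 + 3 × 65.25 = 230 kips.
Design strength φR_n = 0.75 × 230 = 173 kips.

173 kips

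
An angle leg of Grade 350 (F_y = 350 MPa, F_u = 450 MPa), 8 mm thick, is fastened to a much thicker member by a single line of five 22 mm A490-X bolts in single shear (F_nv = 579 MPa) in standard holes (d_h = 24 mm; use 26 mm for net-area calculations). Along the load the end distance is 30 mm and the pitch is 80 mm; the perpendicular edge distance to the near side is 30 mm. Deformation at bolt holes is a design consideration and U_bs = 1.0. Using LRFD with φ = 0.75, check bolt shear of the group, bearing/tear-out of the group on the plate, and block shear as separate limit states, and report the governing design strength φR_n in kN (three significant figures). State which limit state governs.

423 kN (block shear governs)

Bolt shear: A_b = π·22²/4 = 380.1 mm²; R_n = 579 × 380.1 × 5 × 1 / 1000 = 1100 kN → 0.75 × 1100 = 825 kN.
Bearing: edge l_c = 18, r_n = 77.76 kN; interior l_c = 56, r_n = 190.1 kN; R_n = 77.76 + 4·190.1 = 838.1 kN → 629 kN.
Block shear: A_gv = 2800, A_nv = 1864, A_nt = 136 mm²; R_n = min(0.6F_uA_nv, 0.6F_yA_gv) + U_bs·F_u·A_nt = 564.5 kN → 423 kN.
Block shear governs: 423 kN.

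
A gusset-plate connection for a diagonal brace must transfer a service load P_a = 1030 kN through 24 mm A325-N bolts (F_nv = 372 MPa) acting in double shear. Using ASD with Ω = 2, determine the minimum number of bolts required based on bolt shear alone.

7 bolts

A_b = π·24²/4 = 452.4 mm².
Per-bolt allowable strength R_n/Ω = 372 × 452.4 × 2 / 1000 / 2 = 168.3 kN.
n ≥ 1030 / 168.3 = 6.12 → use 7 bolts.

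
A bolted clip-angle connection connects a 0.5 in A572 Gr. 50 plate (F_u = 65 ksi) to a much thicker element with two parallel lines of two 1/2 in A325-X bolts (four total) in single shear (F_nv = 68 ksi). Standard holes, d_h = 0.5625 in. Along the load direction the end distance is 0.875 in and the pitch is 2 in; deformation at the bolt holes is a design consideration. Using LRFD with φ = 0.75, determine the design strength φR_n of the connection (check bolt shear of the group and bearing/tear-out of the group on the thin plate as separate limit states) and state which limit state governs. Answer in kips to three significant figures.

40.1 kips (bolt shear governs)

Bolt shear: A_b = π·0.5²/4 = 0.1963 in²; R_n = 68 × 0.1963 × 4 × 1 = 53.41 kips → 0.75 × 53.41 = 40.1 kips.
Bearing (1.2 l_c t F_u ≤ 2.4 d t F_u): upper limit = 2.4·0.5·0.5·65 = 39 kips.
  Edge l_c = 0.875 − 0.5625/2 = 0.5938 → r_n = 23.16 kips; interior l_c = 2 − 0.5625 = 1.438 → r_n = 39 kips.
  R_n,bearing = 2·23.16 + 2·39 = 124.3 kips → 0.75 × 124.3 = 93.2 kips.
Bolt shear governs: 40.1 kips.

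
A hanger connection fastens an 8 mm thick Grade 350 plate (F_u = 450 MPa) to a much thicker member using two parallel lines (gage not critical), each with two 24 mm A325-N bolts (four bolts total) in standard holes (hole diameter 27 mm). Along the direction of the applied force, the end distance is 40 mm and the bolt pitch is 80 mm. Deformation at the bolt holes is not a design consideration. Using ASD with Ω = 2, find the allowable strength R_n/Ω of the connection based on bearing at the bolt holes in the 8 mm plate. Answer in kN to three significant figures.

402 kN

Per bolt r_n = 1.5 l_c t F_u ≤ 3.0 d t F_u; upper limit = 3.0 × 24 × 8 × 450 / 1000 = 259.2 kN.
Edge bolt: l_c = 40 − 27/2 = 26.5 mm → 1.5 × 26.5 × 8 × 450 / 1000 = 143.1 → r_n = 143.1 kN.
Interior bolts: l_c = 80 − 27 = 53 mm → 1.5 × 53 × 8 × 450 / 1000 = 286.2 → r_n = 259.2 kN.
R_n = 2 × 143.1 + 2 × 259.2 = 804.6 kN.
Allowable strength R_n/Ω = 804.6 / 2 = 402 kN.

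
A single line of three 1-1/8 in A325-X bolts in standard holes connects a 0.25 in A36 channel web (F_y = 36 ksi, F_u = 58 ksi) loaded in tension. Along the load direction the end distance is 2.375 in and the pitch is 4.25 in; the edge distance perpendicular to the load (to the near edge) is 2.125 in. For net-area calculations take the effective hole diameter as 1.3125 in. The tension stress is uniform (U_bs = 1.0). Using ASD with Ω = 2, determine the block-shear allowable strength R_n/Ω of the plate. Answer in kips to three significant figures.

Shear plane L_v = 2.375 + 2·4.25 = 10.88 in; A_gv = 10.88 × 0.25 = 2.719 in².
A_nv = (10.88 − 2.5·1.3125) × 0.25 = 1.898 in².
A_nt = (2.125 − 0.5·1.3125) × 0.25 = 0.3672 in².
0.6 F_u A_nv = 66.07 kips; 0.6 F_y A_gv = 58.72 kips → shear yielding governs the shear term.
R_n = 58.72 + 1.0 × 58 × 0.3672 = 80.02 kips.
Allowable strength R_n/Ω = 80.02 / 2 = 40 kips.

40 kips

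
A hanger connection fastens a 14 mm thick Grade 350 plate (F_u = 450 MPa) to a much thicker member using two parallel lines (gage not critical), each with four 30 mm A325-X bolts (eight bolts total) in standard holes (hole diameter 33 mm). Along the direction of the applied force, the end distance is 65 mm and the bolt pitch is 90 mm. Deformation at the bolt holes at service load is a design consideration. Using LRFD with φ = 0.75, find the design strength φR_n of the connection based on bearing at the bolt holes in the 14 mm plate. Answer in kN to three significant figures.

Per bolt r_n = 1.2 l_c t F_u ≤ 2.4 d t F_u; upper limit = 2.4 × 30 × 14 × 450 / 1000 = 453.6 kN.
Edge bolt: l_c = 65 − 33/2 = 48.5 mm → 1.2 × 48.5 × 14 × 450 / 1000 = 366.7 → r_n = 366.7 kN.
Interior bolts: l_c = 90 − 33 = 57 mm → 1.2 × 57 × 14 × 450 / 1000 = 430.9 → r_n = 430.9 kN.
R_n = 2 × 366.7 + 6 × 430.9 = 3319 kN.
Design strength φR_n = 0.75 × 3319 = 2490 kN.

2490 kN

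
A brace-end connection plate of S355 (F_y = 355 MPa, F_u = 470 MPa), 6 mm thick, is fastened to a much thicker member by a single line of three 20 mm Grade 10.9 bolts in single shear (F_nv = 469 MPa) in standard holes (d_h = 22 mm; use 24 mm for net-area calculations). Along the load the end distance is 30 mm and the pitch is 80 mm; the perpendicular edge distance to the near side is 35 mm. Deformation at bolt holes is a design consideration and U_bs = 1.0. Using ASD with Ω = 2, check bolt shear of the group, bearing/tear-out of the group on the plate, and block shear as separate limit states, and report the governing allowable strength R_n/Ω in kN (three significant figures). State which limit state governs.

Bolt shear: A_b = π·20²/4 = 314.2 mm²; R_n = 469 × 314.2 × 3 × 1 / 1000 = 442 kN → 442 / 2 = 221 kN.
Bearing: edge l_c = 19, r_n = 64.3 kN; interior l_c = 58, r_n = 135.4 kN; R_n = 64.3 + 2·135.4 = 335 kN → 168 kN.
Block shear: A_gv = 1140, A_nv = 780, A_nt = 138 mm²; R_n = min(0.6F_uA_nv, 0.6F_yA_gv) + U_bs·F_u·A_nt = 284.8 kN → 142 kN.
Block shear governs: 142 kN.

142 kN (block shear governs)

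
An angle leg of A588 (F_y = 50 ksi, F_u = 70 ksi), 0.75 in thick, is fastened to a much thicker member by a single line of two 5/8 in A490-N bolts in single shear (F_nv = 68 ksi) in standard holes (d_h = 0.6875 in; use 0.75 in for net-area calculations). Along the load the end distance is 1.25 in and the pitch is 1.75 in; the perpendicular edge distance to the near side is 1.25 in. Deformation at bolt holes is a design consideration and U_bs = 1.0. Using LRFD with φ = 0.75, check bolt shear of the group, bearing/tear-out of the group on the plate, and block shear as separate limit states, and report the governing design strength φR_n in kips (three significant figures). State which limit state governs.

31.3 kips (bolt shear governs)

Bolt shear: A_b = π·0.625²/4 = 0.3068 in²; R_n = 68 × 0.3068 × 2 × 1 = 41.72 kips → 0.75 × 41.72 = 31.3 kips.
Bearing: edge l_c = 0.9062, r_n = 57.09 kips; interior l_c = 1.062, r_n = 66.94 kips; R_n = 57.09 + 1·66.94 = 124 kips → 93 kips.
Block shear: A_gv = 2.25, A_nv = 1.406, A_nt = 0.6562 in²; R_n = min(0.6F_uA_nv, 0.6F_yA_gv) + U_bs·F_u·A_nt = 105 kips → 78.8 kips.
Bolt shear governs: 31.3 kips.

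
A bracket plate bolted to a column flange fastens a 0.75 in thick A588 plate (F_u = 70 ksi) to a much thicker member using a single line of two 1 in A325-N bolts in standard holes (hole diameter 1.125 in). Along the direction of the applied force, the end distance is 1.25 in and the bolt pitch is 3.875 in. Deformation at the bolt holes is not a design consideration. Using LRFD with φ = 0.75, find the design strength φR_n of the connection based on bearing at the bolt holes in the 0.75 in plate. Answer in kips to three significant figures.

Per bolt r_n = 1.5 l_c t F_u ≤ 3.0 d t F_u; upper limit = 3.0 × 1 × 0.75 × 70 = 157.5 kips.
Edge bolt: l_c = 1.25 − 1.125/2 = 0.6875 in → 1.5 × 0.6875 × 0.75 × 70 = 54.14 → r_n = 54.14 kips.
Interior bolts: l_c = 3.875 − 1.125 = 2.75 in → 1.5 × 2.75 × 0.75 × 70 = 216.6 → r_n = 157.5 kips.
R_n = 1 × 54.14 + 1 × 157.5 = 211.6 kips.
Design strength φR_n = 0.75 × 211.6 = 159 kips.

159 kips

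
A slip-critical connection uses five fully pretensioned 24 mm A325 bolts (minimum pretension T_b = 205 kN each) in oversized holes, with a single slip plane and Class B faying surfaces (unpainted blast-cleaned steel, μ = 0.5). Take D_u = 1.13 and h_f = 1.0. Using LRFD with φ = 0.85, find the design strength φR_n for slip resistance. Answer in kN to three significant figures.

492 kN

R_n = μ · D_u · h_f · T_b · n_s · n_b = 0.5 × 1.13 × 1.0 × 205 × 1 × 5 = 579.1 kN.
Design strength φR_n = 0.85 × 579.1 = 492 kN.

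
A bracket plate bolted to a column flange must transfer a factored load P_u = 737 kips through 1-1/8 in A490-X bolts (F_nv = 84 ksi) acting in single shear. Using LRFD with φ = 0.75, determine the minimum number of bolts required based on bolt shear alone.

A_b = π·1.125²/4 = 0.994 in².
Per-bolt design strength φR_n = 0.75 × 84 × 0.994 × 1 = 62.62 kips.
n ≥ 737 / 62.62 = 11.77 → use 12 bolts.

12 bolts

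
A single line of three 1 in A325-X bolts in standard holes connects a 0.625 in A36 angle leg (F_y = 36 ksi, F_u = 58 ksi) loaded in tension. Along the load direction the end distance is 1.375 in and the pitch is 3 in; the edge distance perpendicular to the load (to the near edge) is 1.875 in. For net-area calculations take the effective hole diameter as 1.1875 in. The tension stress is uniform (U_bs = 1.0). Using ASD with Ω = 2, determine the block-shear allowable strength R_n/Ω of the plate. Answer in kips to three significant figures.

Shear plane L_v = 1.375 + 2·3 = 7.375 in; A_gv = 7.375 × 0.625 = 4.609 in².
A_nv = (7.375 − 2.5·1.1875) × 0.625 = 2.754 in².
A_nt = (1.875 − 0.5·1.1875) × 0.625 = 0.8008 in².
0.6 F_u A_nv = 95.84 kips; 0.6 F_y A_gv = 99.56 kips → shear rupture governs the shear term.
R_n = 95.84 + 1.0 × 58 × 0.8008 = 142.3 kips.
Allowable strength R_n/Ω = 142.3 / 2 = 71.1 kips.

71.1 kips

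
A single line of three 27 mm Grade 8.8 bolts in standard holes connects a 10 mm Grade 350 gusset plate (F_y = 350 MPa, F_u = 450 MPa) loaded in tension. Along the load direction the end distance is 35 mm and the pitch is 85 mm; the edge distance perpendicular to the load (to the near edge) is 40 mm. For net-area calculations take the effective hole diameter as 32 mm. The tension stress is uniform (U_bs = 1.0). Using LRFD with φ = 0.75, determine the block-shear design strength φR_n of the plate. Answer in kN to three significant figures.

Shear plane L_v = 35 + 2·85 = 205 mm; A_gv = 205 × 10 = 2050 mm².
A_nv = (205 − 2.5·32) × 10 = 1250 mm².
A_nt = (40 − 0.5·32) × 10 = 240 mm².
0.6 F_u A_nv = 337.5 kN; 0.6 F_y A_gv = 430.5 kN → shear rupture governs the shear term.
R_n = 337.5 + 1.0 × 450 × 240 / 1000 = 445.5 kN.
Design strength φR_n = 0.75 × 445.5 = 334 kN.

334 kN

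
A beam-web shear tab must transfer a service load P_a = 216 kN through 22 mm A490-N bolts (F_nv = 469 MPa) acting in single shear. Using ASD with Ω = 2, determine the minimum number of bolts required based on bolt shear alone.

3 bolts

A_b = π·22²/4 = 380.1 mm².
Per-bolt allowable strength R_n/Ω = 469 × 380.1 × 1 / 1000 / 2 = 89.14 kN.
n ≥ 216 / 89.14 = 2.423 → use 3 bolts.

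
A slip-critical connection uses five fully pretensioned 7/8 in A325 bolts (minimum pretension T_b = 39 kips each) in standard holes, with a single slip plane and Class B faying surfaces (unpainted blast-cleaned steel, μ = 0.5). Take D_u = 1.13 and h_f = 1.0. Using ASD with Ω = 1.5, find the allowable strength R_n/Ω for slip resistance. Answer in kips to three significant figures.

R_n = μ · D_u · h_f · T_b · n_s · n_b = 0.5 × 1.13 × 1.0 × 39 × 1 × 5 = 110.2 kips.
Allowable strength R_n/Ω = 110.2 / 1.5 = 73.4 kips.

73.4 kips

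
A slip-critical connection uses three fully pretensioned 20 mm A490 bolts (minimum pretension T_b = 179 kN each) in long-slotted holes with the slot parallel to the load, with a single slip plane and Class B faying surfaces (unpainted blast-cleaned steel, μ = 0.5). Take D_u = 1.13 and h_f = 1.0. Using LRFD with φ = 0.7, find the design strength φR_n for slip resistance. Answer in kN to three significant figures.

212 kN

R_n = μ · D_u · h_f · T_b · n_s · n_b = 0.5 × 1.13 × 1.0 × 179 × 1 × 3 = 303.4 kN.
Design strength φR_n = 0.7 × 303.4 = 212 kN.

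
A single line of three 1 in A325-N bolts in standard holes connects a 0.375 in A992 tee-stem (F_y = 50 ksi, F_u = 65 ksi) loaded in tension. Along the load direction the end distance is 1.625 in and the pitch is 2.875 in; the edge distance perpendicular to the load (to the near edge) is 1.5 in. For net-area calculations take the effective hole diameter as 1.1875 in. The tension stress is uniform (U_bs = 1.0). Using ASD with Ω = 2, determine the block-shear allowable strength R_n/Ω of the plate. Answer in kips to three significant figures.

Shear plane L_v = 1.625 + 2·2.875 = 7.375 in; A_gv = 7.375 × 0.375 = 2.766 in².
A_nv = (7.375 − 2.5·1.1875) × 0.375 = 1.652 in².
A_nt = (1.5 − 0.5·1.1875) × 0.375 = 0.3398 in².
0.6 F_u A_nv = 64.44 kips; 0.6 F_y A_gv = 82.97 kips → shear rupture governs the shear term.
R_n = 64.44 + 1.0 × 65 × 0.3398 = 86.53 kips.
Allowable strength R_n/Ω = 86.53 / 2 = 43.3 kips.

43.3 kips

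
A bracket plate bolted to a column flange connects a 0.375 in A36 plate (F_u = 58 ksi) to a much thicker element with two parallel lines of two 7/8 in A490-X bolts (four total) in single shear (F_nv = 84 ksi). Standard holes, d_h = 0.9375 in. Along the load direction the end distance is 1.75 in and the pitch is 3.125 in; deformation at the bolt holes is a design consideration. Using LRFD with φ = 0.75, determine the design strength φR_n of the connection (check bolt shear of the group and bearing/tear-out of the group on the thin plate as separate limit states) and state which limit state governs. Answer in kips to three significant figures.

Bolt shear: A_b = π·0.875²/4 = 0.6013 in²; R_n = 84 × 0.6013 × 4 × 1 = 202 kips → 0.75 × 202 = 152 kips.
Bearing (1.2 l_c t F_u ≤ 2.4 d t F_u): upper limit = 2.4·0.875·0.375·58 = 45.68 kips.
  Edge l_c = 1.75 − 0.9375/2 = 1.281 → r_n = 33.44 kips; interior l_c = 3.125 − 0.9375 = 2.188 → r_n = 45.68 kips.
  R_n,bearing = 2·33.44 + 2·45.68 = 158.2 kips → 0.75 × 158.2 = 119 kips.
Bearing governs: 119 kips.

119 kips (bearing governs)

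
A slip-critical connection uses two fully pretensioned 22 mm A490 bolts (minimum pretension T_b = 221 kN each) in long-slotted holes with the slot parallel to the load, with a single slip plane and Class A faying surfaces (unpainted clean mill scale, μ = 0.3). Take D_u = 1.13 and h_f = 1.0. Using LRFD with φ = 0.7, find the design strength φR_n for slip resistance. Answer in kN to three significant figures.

105 kN

R_n = μ · D_u · h_f · T_b · n_s · n_b = 0.3 × 1.13 × 1.0 × 221 × 1 × 2 = 149.8 kN.
Design strength φR_n = 0.7 × 149.8 = 105 kN.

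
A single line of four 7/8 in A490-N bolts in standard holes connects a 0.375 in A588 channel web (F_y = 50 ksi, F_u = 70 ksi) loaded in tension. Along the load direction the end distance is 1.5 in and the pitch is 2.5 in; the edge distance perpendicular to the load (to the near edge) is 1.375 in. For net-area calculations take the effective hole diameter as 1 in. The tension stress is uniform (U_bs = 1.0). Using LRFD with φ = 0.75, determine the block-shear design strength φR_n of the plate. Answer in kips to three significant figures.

82.2 kips

Shear plane L_v = 1.5 + 3·2.5 = 9 in; A_gv = 9 × 0.375 = 3.375 in².
A_nv = (9 − 3.5·1) × 0.375 = 2.062 in².
A_nt = (1.375 − 0.5·1) × 0.375 = 0.3281 in².
0.6 F_u A_nv = 86.62 kips; 0.6 F_y A_gv = 101.2 kips → shear rupture governs the shear term.
R_n = 86.62 + 1.0 × 70 × 0.3281 = 109.6 kips.
Design strength φR_n = 0.75 × 109.6 = 82.2 kips.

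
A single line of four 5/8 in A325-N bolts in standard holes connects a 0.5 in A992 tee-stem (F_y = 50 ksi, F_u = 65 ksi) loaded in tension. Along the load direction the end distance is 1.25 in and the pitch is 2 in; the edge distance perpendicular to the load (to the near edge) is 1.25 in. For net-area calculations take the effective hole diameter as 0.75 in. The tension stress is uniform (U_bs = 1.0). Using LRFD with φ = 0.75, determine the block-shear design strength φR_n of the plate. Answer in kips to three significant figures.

89 kips

Shear plane L_v = 1.25 + 3·2 = 7.25 in; A_gv = 7.25 × 0.5 = 3.625 in².
A_nv = (7.25 − 3.5·0.75) × 0.5 = 2.312 in².
A_nt = (1.25 − 0.5·0.75) × 0.5 = 0.4375 in².
0.6 F_u A_nv = 90.19 kips; 0.6 F_y A_gv = 108.8 kips → shear rupture governs the shear term.
R_n = 90.19 + 1.0 × 65 × 0.4375 = 118.6 kips.
Design strength φR_n = 0.75 × 118.6 = 89 kips.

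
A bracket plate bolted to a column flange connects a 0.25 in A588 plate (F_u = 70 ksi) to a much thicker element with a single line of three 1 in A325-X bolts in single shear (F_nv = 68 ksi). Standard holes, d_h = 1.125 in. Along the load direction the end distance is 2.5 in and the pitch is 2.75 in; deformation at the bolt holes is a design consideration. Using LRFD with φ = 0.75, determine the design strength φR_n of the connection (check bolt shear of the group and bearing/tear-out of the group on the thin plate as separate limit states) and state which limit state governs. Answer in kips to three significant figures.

Bolt shear: A_b = π·1²/4 = 0.7854 in²; R_n = 68 × 0.7854 × 3 × 1 = 160.2 kips → 0.75 × 160.2 = 120 kips.
Bearing (1.2 l_c t F_u ≤ 2.4 d t F_u): upper limit = 2.4·1·0.25·70 = 42 kips.
  Edge l_c = 2.5 − 1.125/2 = 1.938 → r_n = 40.69 kips; interior l_c = 2.75 − 1.125 = 1.625 → r_n = 34.12 kips.
  R_n,bearing = 1·40.69 + 2·34.12 = 108.9 kips → 0.75 × 108.9 = 81.7 kips.
Bearing governs: 81.7 kips.

81.7 kips (bearing governs)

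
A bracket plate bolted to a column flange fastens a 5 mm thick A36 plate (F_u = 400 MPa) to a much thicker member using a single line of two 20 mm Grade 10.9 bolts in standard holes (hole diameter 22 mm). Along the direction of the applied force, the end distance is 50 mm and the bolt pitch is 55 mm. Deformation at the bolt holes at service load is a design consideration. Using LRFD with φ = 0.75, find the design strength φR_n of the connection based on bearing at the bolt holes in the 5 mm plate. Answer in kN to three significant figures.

Per bolt r_n = 1.2 l_c t F_u ≤ 2.4 d t F_u; upper limit = 2.4 × 20 × 5 × 400 / 1000 = 96 kN.
Edge bolt: l_c = 50 − 22/2 = 39 mm → 1.2 × 39 × 5 × 400 / 1000 = 93.6 → r_n = 93.6 kN.
Interior bolts: l_c = 55 − 22 = 33 mm → 1.2 × 33 × 5 × 400 / 1000 = 79.2 → r_n = 79.2 kN.
R_n = 1 × 93.6 + 1 × 79.2 = 172.8 kN.
Design strength φR_n = 0.75 × 172.8 = 130 kN.

130 kN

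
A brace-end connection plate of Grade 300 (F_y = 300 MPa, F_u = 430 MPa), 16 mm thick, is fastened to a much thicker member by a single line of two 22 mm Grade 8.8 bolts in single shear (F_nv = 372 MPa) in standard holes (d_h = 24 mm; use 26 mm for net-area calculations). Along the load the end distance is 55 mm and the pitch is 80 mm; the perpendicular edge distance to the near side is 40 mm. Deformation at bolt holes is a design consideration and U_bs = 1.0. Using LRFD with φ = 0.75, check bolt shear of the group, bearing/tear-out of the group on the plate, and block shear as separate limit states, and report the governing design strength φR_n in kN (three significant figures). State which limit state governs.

Bolt shear: A_b = π·22²/4 = 380.1 mm²; R_n = 372 × 380.1 × 2 × 1 / 1000 = 282.8 kN → 0.75 × 282.8 = 212 kN.
Bearing: edge l_c = 43, r_n = 355 kN; interior l_c = 56, r_n = 363.3 kN; R_n = 355 + 1·363.3 = 718.3 kN → 539 kN.
Block shear: A_gv = 2160, A_nv = 1536, A_nt = 432 mm²; R_n = min(0.6F_uA_nv, 0.6F_yA_gv) + U_bs·F_u·A_nt = 574.6 kN → 431 kN.
Bolt shear governs: 212 kN.

212 kN (bolt shear governs)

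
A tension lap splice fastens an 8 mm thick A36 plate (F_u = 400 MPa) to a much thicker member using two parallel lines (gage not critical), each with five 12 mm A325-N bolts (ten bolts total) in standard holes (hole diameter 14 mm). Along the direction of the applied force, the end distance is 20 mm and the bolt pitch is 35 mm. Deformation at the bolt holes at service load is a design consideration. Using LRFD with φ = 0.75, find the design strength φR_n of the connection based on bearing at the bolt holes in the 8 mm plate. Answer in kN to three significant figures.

559 kN

Per bolt r_n = 1.2 l_c t F_u ≤ 2.4 d t F_u; upper limit = 2.4 × 12 × 8 × 400 / 1000 = 92.16 kN.
Edge bolt: l_c = 20 − 14/2 = 13 mm → 1.2 × 13 × 8 × 400 / 1000 = 49.92 → r_n = 49.92 kN.
Interior bolts: l_c = 35 − 14 = 21 mm → 1.2 × 21 × 8 × 400 / 1000 = 80.64 → r_n = 80.64 kN.
R_n = 2 × 49.92 + 8 × 80.64 = 745 kN.
Design strength φR_n = 0.75 × 745 = 559 kN.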